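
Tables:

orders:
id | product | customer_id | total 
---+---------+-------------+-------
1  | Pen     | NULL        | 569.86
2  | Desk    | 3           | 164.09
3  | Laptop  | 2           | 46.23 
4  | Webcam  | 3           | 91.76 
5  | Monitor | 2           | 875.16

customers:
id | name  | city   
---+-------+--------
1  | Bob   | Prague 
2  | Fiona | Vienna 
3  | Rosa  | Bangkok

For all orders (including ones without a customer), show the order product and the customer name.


LEFT JOIN keeps every row from orders (the left table); where customer_id has no match in customers, the customer columns become NULL. Walk through each order:
  - order 1 (Pen): customer_id=NULL, no match -> kept with NULL
  - order 2 (Desk): customer_id=3 -> matches Rosa
  - order 3 (Laptop): customer_id=2 -> matches Fiona
  - order 4 (Webcam): customer_id=3 -> matches Rosa
  - order 5 (Monitor): customer_id=2 -> matches Fiona
All 5 rows appear; 1 has NULL customer.

SQL:
SELECT a.product, b.name AS customer
FROM orders a
LEFT JOIN customers b ON a.customer_id = b.id

Result:
product | customer
--------+---------
Pen     | NULL    
Desk    | Rosa    
Laptop  | Fiona   
Webcam  | Rosa    
Monitor | Fiona   


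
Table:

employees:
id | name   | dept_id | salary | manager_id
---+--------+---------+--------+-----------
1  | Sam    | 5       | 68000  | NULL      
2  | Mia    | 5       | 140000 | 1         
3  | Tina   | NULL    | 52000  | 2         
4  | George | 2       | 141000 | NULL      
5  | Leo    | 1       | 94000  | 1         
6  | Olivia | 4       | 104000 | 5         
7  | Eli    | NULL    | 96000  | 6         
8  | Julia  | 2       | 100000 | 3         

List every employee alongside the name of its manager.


This is a self-join: employees is joined to a second copy of itself, matching each row's manager_id to another row's id. Use LEFT JOIN so rows with manager_id=NULL are kept.
  - employee 1 (Sam): manager_id=NULL -> NULL
  - employee 2 (Mia): manager_id=1 -> Sam
  - employee 3 (Tina): manager_id=2 -> Mia
  - employee 4 (George): manager_id=NULL -> NULL
  - employee 5 (Leo): manager_id=1 -> Sam
  - employee 6 (Olivia): manager_id=5 -> Leo
  - employee 7 (Eli): manager_id=6 -> Olivia
  - employee 8 (Julia): manager_id=3 -> Tina

SQL:
SELECT a.name AS item, b.name AS manager
FROM employees a
LEFT JOIN employees b ON a.manager_id = b.id

Result:
item   | manager
-------+--------
Sam    | NULL   
Mia    | Sam    
Tina   | Mia    
George | NULL   
Leo    | Sam    
Olivia | Leo    
Eli    | Olivia 
Julia  | Tina   


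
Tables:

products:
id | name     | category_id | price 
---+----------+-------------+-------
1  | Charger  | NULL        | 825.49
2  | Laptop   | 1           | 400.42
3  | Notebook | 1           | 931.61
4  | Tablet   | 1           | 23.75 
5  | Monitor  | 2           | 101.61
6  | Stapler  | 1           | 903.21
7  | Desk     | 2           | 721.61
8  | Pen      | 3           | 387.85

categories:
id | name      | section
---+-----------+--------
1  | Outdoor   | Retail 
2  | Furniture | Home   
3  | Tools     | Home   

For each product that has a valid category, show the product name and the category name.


INNER JOIN keeps only products rows whose category_id matches an id in categories. Walk through each product:
  - product 1 (Charger): category_id=NULL, no match -> dropped
  - product 2 (Laptop): category_id=1 -> matches Outdoor
  - product 3 (Notebook): category_id=1 -> matches Outdoor
  - product 4 (Tablet): category_id=1 -> matches Outdoor
  - product 5 (Monitor): category_id=2 -> matches Furniture
  - product 6 (Stapler): category_id=1 -> matches Outdoor
  - product 7 (Desk): category_id=2 -> matches Furniture
  - product 8 (Pen): category_id=3 -> matches Tools
So 1 of 8 rows is dropped.

SQL:
SELECT a.name, b.name AS category
FROM products a
INNER JOIN categories b ON a.category_id = b.id

Result:
name     | category 
---------+----------
Laptop   | Outdoor  
Notebook | Outdoor  
Tablet   | Outdoor  
Monitor  | Furniture
Stapler  | Outdoor  
Desk     | Furniture
Pen      | Tools    


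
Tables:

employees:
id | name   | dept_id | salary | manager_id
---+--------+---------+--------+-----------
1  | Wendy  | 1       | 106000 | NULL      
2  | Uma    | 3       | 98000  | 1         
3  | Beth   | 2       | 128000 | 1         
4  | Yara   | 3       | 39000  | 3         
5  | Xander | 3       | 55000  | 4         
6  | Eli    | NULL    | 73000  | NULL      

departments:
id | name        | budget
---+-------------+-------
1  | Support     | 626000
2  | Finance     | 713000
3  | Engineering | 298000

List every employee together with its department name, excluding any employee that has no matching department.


INNER JOIN keeps only employees rows whose dept_id matches an id in departments. Walk through each employee:
  - employee 1 (Wendy): dept_id=1 -> matches Support
  - employee 2 (Uma): dept_id=3 -> matches Engineering
  - employee 3 (Beth): dept_id=2 -> matches Finance
  - employee 4 (Yara): dept_id=3 -> matches Engineering
  - employee 5 (Xander): dept_id=3 -> matches Engineering
  - employee 6 (Eli): dept_id=NULL, no match -> dropped
So 1 of 6 rows is dropped.

SQL:
SELECT a.name, b.name AS department
FROM employees a
INNER JOIN departments b ON a.dept_id = b.id

Result:
name   | department 
-------+------------
Wendy  | Support    
Uma    | Engineering
Beth   | Finance    
Yara   | Engineering
Xander | Engineering


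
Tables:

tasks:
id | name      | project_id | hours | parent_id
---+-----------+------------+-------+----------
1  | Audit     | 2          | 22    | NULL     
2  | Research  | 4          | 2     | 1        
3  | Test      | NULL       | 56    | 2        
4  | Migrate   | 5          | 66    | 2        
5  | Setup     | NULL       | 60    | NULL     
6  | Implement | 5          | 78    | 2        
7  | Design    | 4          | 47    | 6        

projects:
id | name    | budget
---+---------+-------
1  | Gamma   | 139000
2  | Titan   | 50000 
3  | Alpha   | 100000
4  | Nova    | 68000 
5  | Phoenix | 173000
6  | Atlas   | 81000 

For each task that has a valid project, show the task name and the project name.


INNER JOIN keeps only tasks rows whose project_id matches an id in projects. Walk through each task:
  - task 1 (Audit): project_id=2 -> matches Titan
  - task 2 (Research): project_id=4 -> matches Nova
  - task 3 (Test): project_id=NULL, no match -> dropped
  - task 4 (Migrate): project_id=5 -> matches Phoenix
  - task 5 (Setup): project_id=NULL, no match -> dropped
  - task 6 (Implement): project_id=5 -> matches Phoenix
  - task 7 (Design): project_id=4 -> matches Nova
So 2 of 7 rows are dropped.

SQL:
SELECT a.name, b.name AS project
FROM tasks a
INNER JOIN projects b ON a.project_id = b.id

Result:
name      | project
----------+--------
Audit     | Titan  
Research  | Nova   
Migrate   | Phoenix
Implement | Phoenix
Design    | Nova   


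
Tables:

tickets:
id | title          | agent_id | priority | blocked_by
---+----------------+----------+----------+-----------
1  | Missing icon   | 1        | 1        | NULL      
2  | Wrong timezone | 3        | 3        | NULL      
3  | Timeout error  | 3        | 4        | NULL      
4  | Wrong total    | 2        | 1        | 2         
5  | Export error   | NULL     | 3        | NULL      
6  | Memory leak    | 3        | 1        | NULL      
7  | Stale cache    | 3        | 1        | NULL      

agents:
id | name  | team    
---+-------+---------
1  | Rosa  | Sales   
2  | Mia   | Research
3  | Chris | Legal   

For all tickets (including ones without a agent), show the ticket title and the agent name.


LEFT JOIN keeps every row from tickets (the left table); where agent_id has no match in agents, the agent columns become NULL. Walk through each ticket:
  - ticket 1 (Missing icon): agent_id=1 -> matches Rosa
  - ticket 2 (Wrong timezone): agent_id=3 -> matches Chris
  - ticket 3 (Timeout error): agent_id=3 -> matches Chris
  - ticket 4 (Wrong total): agent_id=2 -> matches Mia
  - ticket 5 (Export error): agent_id=NULL, no match -> kept with NULL
  - ticket 6 (Memory leak): agent_id=3 -> matches Chris
  - ticket 7 (Stale cache): agent_id=3 -> matches Chris
All 7 rows appear; 1 has NULL agent.

SQL:
SELECT a.title, b.name AS agent
FROM tickets a
LEFT JOIN agents b ON a.agent_id = b.id

Result:
title          | agent
---------------+------
Missing icon   | Rosa 
Wrong timezone | Chris
Timeout error  | Chris
Wrong total    | Mia  
Export error   | NULL 
Memory leak    | Chris
Stale cache    | Chris


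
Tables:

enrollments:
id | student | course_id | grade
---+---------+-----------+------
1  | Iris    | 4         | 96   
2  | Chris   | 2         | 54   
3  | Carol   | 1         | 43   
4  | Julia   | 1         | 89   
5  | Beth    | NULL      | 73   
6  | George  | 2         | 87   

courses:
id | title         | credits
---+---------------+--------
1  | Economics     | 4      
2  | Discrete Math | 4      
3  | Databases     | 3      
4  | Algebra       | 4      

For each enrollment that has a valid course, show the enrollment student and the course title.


INNER JOIN keeps only enrollments rows whose course_id matches an id in courses. Walk through each enrollment:
  - enrollment 1 (Iris): course_id=4 -> matches Algebra
  - enrollment 2 (Chris): course_id=2 -> matches Discrete Math
  - enrollment 3 (Carol): course_id=1 -> matches Economics
  - enrollment 4 (Julia): course_id=1 -> matches Economics
  - enrollment 5 (Beth): course_id=NULL, no match -> dropped
  - enrollment 6 (George): course_id=2 -> matches Discrete Math
So 1 of 6 rows is dropped.

SQL:
SELECT a.student, b.title AS course
FROM enrollments a
INNER JOIN courses b ON a.course_id = b.id

Result:
student | course       
--------+--------------
Iris    | Algebra      
Chris   | Discrete Math
Carol   | Economics    
Julia   | Economics    
George  | Discrete Math


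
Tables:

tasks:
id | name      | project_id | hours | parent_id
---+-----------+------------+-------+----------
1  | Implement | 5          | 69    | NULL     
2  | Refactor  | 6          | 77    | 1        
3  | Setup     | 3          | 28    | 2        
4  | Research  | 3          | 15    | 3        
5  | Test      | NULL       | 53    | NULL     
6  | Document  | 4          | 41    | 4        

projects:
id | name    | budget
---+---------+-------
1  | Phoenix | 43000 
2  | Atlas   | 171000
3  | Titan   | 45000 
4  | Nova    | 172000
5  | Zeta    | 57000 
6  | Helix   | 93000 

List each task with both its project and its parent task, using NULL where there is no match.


Two LEFT JOINs from the same base table tasks: one to projects via project_id, one to tasks itself via parent_id. Both are LEFT so every task is preserved.
Match against projects:
  - task 1 (Implement): project_id=5 -> matches Zeta
  - task 2 (Refactor): project_id=6 -> matches Helix
  - task 3 (Setup): project_id=3 -> matches Titan
  - task 4 (Research): project_id=3 -> matches Titan
  - task 5 (Test): project_id=NULL, no match -> kept with NULL
  - task 6 (Document): project_id=4 -> matches Nova
Match against tasks (self):
  - task 1 (Implement): parent_id=NULL -> NULL
  - task 2 (Refactor): parent_id=1 -> Implement
  - task 3 (Setup): parent_id=2 -> Refactor
  - task 4 (Research): parent_id=3 -> Setup
  - task 5 (Test): parent_id=NULL -> NULL
  - task 6 (Document): parent_id=4 -> Research

SQL:
SELECT a.name, b.name AS project, c.name AS parent
FROM tasks a
LEFT JOIN projects b ON a.project_id = b.id
LEFT JOIN tasks c ON a.parent_id = c.id

Result:
name      | project | parent   
----------+---------+----------
Implement | Zeta    | NULL     
Refactor  | Helix   | Implement
Setup     | Titan   | Refactor 
Research  | Titan   | Setup    
Test      | NULL    | NULL     
Document  | Nova    | Research 


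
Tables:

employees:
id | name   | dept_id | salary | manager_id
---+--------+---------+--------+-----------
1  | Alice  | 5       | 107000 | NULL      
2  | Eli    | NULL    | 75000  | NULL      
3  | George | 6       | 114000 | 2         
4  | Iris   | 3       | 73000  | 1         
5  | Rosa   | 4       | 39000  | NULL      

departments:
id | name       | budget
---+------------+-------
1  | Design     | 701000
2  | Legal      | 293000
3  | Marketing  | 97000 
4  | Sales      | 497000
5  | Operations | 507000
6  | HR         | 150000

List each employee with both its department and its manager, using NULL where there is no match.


Two LEFT JOINs from the same base table employees: one to departments via dept_id, one to employees itself via manager_id. Both are LEFT so every employee is preserved.
Match against departments:
  - employee 1 (Alice): dept_id=5 -> matches Operations
  - employee 2 (Eli): dept_id=NULL, no match -> kept with NULL
  - employee 3 (George): dept_id=6 -> matches HR
  - employee 4 (Iris): dept_id=3 -> matches Marketing
  - employee 5 (Rosa): dept_id=4 -> matches Sales
Match against employees (self):
  - employee 1 (Alice): manager_id=NULL -> NULL
  - employee 2 (Eli): manager_id=NULL -> NULL
  - employee 3 (George): manager_id=2 -> Eli
  - employee 4 (Iris): manager_id=1 -> Alice
  - employee 5 (Rosa): manager_id=NULL -> NULL

SQL:
SELECT a.name, b.name AS department, c.name AS manager
FROM employees a
LEFT JOIN departments b ON a.dept_id = b.id
LEFT JOIN employees c ON a.manager_id = c.id

Result:
name   | department | manager
-------+------------+--------
Alice  | Operations | NULL   
Eli    | NULL       | NULL   
George | HR         | Eli    
Iris   | Marketing  | Alice  
Rosa   | Sales      | NULL   


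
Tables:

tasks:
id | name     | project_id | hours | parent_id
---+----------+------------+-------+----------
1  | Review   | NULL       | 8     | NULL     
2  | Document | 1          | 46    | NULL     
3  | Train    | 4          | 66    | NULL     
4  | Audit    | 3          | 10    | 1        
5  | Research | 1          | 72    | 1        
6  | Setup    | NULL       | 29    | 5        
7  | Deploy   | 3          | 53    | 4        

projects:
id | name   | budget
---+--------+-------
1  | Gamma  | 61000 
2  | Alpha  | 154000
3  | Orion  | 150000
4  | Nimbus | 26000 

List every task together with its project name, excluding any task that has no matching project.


INNER JOIN keeps only tasks rows whose project_id matches an id in projects. Walk through each task:
  - task 1 (Review): project_id=NULL, no match -> dropped
  - task 2 (Document): project_id=1 -> matches Gamma
  - task 3 (Train): project_id=4 -> matches Nimbus
  - task 4 (Audit): project_id=3 -> matches Orion
  - task 5 (Research): project_id=1 -> matches Gamma
  - task 6 (Setup): project_id=NULL, no match -> dropped
  - task 7 (Deploy): project_id=3 -> matches Orion
So 2 of 7 rows are dropped.

SQL:
SELECT a.name, b.name AS project
FROM tasks a
INNER JOIN projects b ON a.project_id = b.id

Result:
name     | project
---------+--------
Document | Gamma  
Train    | Nimbus 
Audit    | Orion  
Research | Gamma  
Deploy   | Orion  


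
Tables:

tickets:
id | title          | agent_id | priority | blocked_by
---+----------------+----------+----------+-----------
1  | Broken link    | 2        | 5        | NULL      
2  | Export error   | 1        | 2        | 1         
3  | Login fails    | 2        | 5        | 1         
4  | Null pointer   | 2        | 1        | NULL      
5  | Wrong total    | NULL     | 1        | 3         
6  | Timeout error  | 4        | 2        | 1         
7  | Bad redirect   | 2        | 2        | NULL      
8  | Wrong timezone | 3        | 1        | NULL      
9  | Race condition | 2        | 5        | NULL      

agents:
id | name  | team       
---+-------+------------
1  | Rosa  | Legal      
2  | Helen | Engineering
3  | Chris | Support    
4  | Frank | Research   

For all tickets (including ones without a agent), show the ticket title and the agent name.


LEFT JOIN keeps every row from tickets (the left table); where agent_id has no match in agents, the agent columns become NULL. Walk through each ticket:
  - ticket 1 (Broken link): agent_id=2 -> matches Helen
  - ticket 2 (Export error): agent_id=1 -> matches Rosa
  - ticket 3 (Login fails): agent_id=2 -> matches Helen
  - ticket 4 (Null pointer): agent_id=2 -> matches Helen
  - ticket 5 (Wrong total): agent_id=NULL, no match -> kept with NULL
  - ticket 6 (Timeout error): agent_id=4 -> matches Frank
  - ticket 7 (Bad redirect): agent_id=2 -> matches Helen
  - ticket 8 (Wrong timezone): agent_id=3 -> matches Chris
  - ticket 9 (Race condition): agent_id=2 -> matches Helen
All 9 rows appear; 1 has NULL agent.

SQL:
SELECT a.title, b.name AS agent
FROM tickets a
LEFT JOIN agents b ON a.agent_id = b.id

Result:
title          | agent
---------------+------
Broken link    | Helen
Export error   | Rosa 
Login fails    | Helen
Null pointer   | Helen
Wrong total    | NULL 
Timeout error  | Frank
Bad redirect   | Helen
Wrong timezone | Chris
Race condition | Helen


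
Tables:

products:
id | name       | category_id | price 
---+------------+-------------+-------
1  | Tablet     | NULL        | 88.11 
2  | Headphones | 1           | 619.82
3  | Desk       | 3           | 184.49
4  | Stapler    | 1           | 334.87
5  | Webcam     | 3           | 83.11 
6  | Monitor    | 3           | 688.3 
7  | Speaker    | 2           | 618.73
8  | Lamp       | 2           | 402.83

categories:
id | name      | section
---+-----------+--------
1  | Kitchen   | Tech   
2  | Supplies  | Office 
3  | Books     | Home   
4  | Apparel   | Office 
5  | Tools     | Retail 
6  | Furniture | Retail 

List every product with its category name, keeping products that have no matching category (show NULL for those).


LEFT JOIN keeps every row from products (the left table); where category_id has no match in categories, the category columns become NULL. Walk through each product:
  - product 1 (Tablet): category_id=NULL, no match -> kept with NULL
  - product 2 (Headphones): category_id=1 -> matches Kitchen
  - product 3 (Desk): category_id=3 -> matches Books
  - product 4 (Stapler): category_id=1 -> matches Kitchen
  - product 5 (Webcam): category_id=3 -> matches Books
  - product 6 (Monitor): category_id=3 -> matches Books
  - product 7 (Speaker): category_id=2 -> matches Supplies
  - product 8 (Lamp): category_id=2 -> matches Supplies
All 8 rows appear; 1 has NULL category.

SQL:
SELECT a.name, b.name AS category
FROM products a
LEFT JOIN categories b ON a.category_id = b.id

Result:
name       | category
-----------+---------
Tablet     | NULL    
Headphones | Kitchen 
Desk       | Books   
Stapler    | Kitchen 
Webcam     | Books   
Monitor    | Books   
Speaker    | Supplies
Lamp       | Supplies


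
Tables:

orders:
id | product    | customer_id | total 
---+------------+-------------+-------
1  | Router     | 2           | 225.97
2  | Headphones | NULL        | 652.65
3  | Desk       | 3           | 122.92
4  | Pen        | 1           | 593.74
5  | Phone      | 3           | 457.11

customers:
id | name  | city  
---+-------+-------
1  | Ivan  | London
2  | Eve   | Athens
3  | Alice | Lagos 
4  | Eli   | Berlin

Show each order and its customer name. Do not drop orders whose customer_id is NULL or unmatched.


LEFT JOIN keeps every row from orders (the left table); where customer_id has no match in customers, the customer columns become NULL. Walk through each order:
  - order 1 (Router): customer_id=2 -> matches Eve
  - order 2 (Headphones): customer_id=NULL, no match -> kept with NULL
  - order 3 (Desk): customer_id=3 -> matches Alice
  - order 4 (Pen): customer_id=1 -> matches Ivan
  - order 5 (Phone): customer_id=3 -> matches Alice
All 5 rows appear; 1 has NULL customer.

SQL:
SELECT a.product, b.name AS customer
FROM orders a
LEFT JOIN customers b ON a.customer_id = b.id

Result:
product    | customer
-----------+---------
Router     | Eve     
Headphones | NULL    
Desk       | Alice   
Pen        | Ivan    
Phone      | Alice   


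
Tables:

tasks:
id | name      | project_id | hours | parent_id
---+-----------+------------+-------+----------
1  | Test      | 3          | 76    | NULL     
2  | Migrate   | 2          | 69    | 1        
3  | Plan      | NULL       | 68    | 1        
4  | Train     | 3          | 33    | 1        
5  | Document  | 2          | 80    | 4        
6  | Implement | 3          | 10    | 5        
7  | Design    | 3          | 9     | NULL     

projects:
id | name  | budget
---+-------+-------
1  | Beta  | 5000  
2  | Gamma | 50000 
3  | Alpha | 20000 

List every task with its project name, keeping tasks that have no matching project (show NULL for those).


LEFT JOIN keeps every row from tasks (the left table); where project_id has no match in projects, the project columns become NULL. Walk through each task:
  - task 1 (Test): project_id=3 -> matches Alpha
  - task 2 (Migrate): project_id=2 -> matches Gamma
  - task 3 (Plan): project_id=NULL, no match -> kept with NULL
  - task 4 (Train): project_id=3 -> matches Alpha
  - task 5 (Document): project_id=2 -> matches Gamma
  - task 6 (Implement): project_id=3 -> matches Alpha
  - task 7 (Design): project_id=3 -> matches Alpha
All 7 rows appear; 1 has NULL project.

SQL:
SELECT a.name, b.name AS project
FROM tasks a
LEFT JOIN projects b ON a.project_id = b.id

Result:
name      | project
----------+--------
Test      | Alpha  
Migrate   | Gamma  
Plan      | NULL   
Train     | Alpha  
Document  | Gamma  
Implement | Alpha  
Design    | Alpha  


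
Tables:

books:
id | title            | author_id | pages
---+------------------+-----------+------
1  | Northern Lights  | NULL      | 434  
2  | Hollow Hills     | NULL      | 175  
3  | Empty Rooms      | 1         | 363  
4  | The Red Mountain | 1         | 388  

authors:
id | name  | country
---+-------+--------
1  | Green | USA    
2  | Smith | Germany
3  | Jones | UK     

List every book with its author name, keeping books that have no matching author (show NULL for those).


LEFT JOIN keeps every row from books (the left table); where author_id has no match in authors, the author columns become NULL. Walk through each book:
  - book 1 (Northern Lights): author_id=NULL, no match -> kept with NULL
  - book 2 (Hollow Hills): author_id=NULL, no match -> kept with NULL
  - book 3 (Empty Rooms): author_id=1 -> matches Green
  - book 4 (The Red Mountain): author_id=1 -> matches Green
All 4 rows appear; 2 have NULL author.

SQL:
SELECT a.title, b.name AS author
FROM books a
LEFT JOIN authors b ON a.author_id = b.id

Result:
title            | author
-----------------+-------
Northern Lights  | NULL  
Hollow Hills     | NULL  
Empty Rooms      | Green 
The Red Mountain | Green 


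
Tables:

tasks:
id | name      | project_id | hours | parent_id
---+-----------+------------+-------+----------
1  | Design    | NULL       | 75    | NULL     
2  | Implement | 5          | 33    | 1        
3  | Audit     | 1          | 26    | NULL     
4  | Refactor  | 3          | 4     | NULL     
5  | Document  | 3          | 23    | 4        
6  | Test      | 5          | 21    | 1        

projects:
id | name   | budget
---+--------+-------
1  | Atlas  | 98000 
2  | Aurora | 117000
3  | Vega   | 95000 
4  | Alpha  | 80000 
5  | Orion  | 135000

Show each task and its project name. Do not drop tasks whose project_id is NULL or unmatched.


LEFT JOIN keeps every row from tasks (the left table); where project_id has no match in projects, the project columns become NULL. Walk through each task:
  - task 1 (Design): project_id=NULL, no match -> kept with NULL
  - task 2 (Implement): project_id=5 -> matches Orion
  - task 3 (Audit): project_id=1 -> matches Atlas
  - task 4 (Refactor): project_id=3 -> matches Vega
  - task 5 (Document): project_id=3 -> matches Vega
  - task 6 (Test): project_id=5 -> matches Orion
All 6 rows appear; 1 has NULL project.

SQL:
SELECT a.name, b.name AS project
FROM tasks a
LEFT JOIN projects b ON a.project_id = b.id

Result:
name      | project
----------+--------
Design    | NULL   
Implement | Orion  
Audit     | Atlas  
Refactor  | Vega   
Document  | Vega   
Test      | Orion  


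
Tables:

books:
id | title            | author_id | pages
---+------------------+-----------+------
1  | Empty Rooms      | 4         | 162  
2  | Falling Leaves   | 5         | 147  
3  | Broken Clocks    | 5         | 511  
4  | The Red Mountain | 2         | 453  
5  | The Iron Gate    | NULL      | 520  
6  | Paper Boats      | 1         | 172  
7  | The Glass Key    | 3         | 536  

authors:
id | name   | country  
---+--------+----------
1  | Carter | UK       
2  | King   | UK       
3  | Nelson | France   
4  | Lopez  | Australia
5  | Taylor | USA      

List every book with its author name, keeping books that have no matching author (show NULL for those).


LEFT JOIN keeps every row from books (the left table); where author_id has no match in authors, the author columns become NULL. Walk through each book:
  - book 1 (Empty Rooms): author_id=4 -> matches Lopez
  - book 2 (Falling Leaves): author_id=5 -> matches Taylor
  - book 3 (Broken Clocks): author_id=5 -> matches Taylor
  - book 4 (The Red Mountain): author_id=2 -> matches King
  - book 5 (The Iron Gate): author_id=NULL, no match -> kept with NULL
  - book 6 (Paper Boats): author_id=1 -> matches Carter
  - book 7 (The Glass Key): author_id=3 -> matches Nelson
All 7 rows appear; 1 has NULL author.

SQL:
SELECT a.title, b.name AS author
FROM books a
LEFT JOIN authors b ON a.author_id = b.id

Result:
title            | author
-----------------+-------
Empty Rooms      | Lopez 
Falling Leaves   | Taylor
Broken Clocks    | Taylor
The Red Mountain | King  
The Iron Gate    | NULL  
Paper Boats      | Carter
The Glass Key    | Nelson


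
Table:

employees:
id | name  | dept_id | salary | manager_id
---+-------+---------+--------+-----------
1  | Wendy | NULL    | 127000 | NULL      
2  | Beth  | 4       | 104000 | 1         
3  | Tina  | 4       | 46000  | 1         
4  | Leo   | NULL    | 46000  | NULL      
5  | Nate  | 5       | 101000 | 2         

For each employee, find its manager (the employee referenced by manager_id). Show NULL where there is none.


This is a self-join: employees is joined to a second copy of itself, matching each row's manager_id to another row's id. Use LEFT JOIN so rows with manager_id=NULL are kept.
  - employee 1 (Wendy): manager_id=NULL -> NULL
  - employee 2 (Beth): manager_id=1 -> Wendy
  - employee 3 (Tina): manager_id=1 -> Wendy
  - employee 4 (Leo): manager_id=NULL -> NULL
  - employee 5 (Nate): manager_id=2 -> Beth

SQL:
SELECT a.name AS item, b.name AS manager
FROM employees a
LEFT JOIN employees b ON a.manager_id = b.id

Result:
item  | manager
------+--------
Wendy | NULL   
Beth  | Wendy  
Tina  | Wendy  
Leo   | NULL   
Nate  | Beth   


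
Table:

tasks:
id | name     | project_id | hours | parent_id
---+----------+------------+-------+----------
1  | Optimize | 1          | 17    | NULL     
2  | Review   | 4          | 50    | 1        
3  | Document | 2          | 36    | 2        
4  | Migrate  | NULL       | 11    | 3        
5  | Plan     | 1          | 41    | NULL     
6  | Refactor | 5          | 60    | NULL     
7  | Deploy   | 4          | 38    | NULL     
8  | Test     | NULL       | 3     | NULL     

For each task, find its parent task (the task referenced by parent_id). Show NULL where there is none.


This is a self-join: tasks is joined to a second copy of itself, matching each row's parent_id to another row's id. Use LEFT JOIN so rows with parent_id=NULL are kept.
  - task 1 (Optimize): parent_id=NULL -> NULL
  - task 2 (Review): parent_id=1 -> Optimize
  - task 3 (Document): parent_id=2 -> Review
  - task 4 (Migrate): parent_id=3 -> Document
  - task 5 (Plan): parent_id=NULL -> NULL
  - task 6 (Refactor): parent_id=NULL -> NULL
  - task 7 (Deploy): parent_id=NULL -> NULL
  - task 8 (Test): parent_id=NULL -> NULL

SQL:
SELECT a.name AS item, b.name AS parent
FROM tasks a
LEFT JOIN tasks b ON a.parent_id = b.id

Result:
item     | parent  
---------+---------
Optimize | NULL    
Review   | Optimize
Document | Review  
Migrate  | Document
Plan     | NULL    
Refactor | NULL    
Deploy   | NULL    
Test     | NULL    


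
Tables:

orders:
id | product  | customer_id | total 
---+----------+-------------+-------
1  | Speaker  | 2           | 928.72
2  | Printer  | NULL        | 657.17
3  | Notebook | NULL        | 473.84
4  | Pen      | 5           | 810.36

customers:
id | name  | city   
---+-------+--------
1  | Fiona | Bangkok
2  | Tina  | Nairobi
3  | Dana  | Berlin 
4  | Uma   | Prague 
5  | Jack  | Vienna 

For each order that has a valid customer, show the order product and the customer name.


INNER JOIN keeps only orders rows whose customer_id matches an id in customers. Walk through each order:
  - order 1 (Speaker): customer_id=2 -> matches Tina
  - order 2 (Printer): customer_id=NULL, no match -> dropped
  - order 3 (Notebook): customer_id=NULL, no match -> dropped
  - order 4 (Pen): customer_id=5 -> matches Jack
So 2 of 4 rows are dropped.

SQL:
SELECT a.product, b.name AS customer
FROM orders a
INNER JOIN customers b ON a.customer_id = b.id

Result:
product | customer
--------+---------
Speaker | Tina    
Pen     | Jack    


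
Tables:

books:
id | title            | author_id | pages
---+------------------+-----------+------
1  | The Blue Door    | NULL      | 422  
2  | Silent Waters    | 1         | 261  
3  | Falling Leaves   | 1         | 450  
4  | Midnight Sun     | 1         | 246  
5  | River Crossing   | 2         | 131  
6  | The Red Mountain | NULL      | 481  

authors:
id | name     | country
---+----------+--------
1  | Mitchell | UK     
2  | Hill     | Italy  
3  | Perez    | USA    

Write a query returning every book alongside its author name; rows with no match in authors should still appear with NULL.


LEFT JOIN keeps every row from books (the left table); where author_id has no match in authors, the author columns become NULL. Walk through each book:
  - book 1 (The Blue Door): author_id=NULL, no match -> kept with NULL
  - book 2 (Silent Waters): author_id=1 -> matches Mitchell
  - book 3 (Falling Leaves): author_id=1 -> matches Mitchell
  - book 4 (Midnight Sun): author_id=1 -> matches Mitchell
  - book 5 (River Crossing): author_id=2 -> matches Hill
  - book 6 (The Red Mountain): author_id=NULL, no match -> kept with NULL
All 6 rows appear; 2 have NULL author.

SQL:
SELECT a.title, b.name AS author
FROM books a
LEFT JOIN authors b ON a.author_id = b.id

Result:
title            | author  
-----------------+---------
The Blue Door    | NULL    
Silent Waters    | Mitchell
Falling Leaves   | Mitchell
Midnight Sun     | Mitchell
River Crossing   | Hill    
The Red Mountain | NULL    


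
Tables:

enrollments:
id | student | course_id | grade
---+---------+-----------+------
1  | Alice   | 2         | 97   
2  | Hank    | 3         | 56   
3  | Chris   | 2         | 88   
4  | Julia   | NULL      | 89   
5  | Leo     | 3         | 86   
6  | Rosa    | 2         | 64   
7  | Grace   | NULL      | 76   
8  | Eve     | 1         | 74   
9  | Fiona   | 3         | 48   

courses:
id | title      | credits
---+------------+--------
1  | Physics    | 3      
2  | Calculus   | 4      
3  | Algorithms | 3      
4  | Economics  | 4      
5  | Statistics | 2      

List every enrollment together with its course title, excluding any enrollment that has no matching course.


INNER JOIN keeps only enrollments rows whose course_id matches an id in courses. Walk through each enrollment:
  - enrollment 1 (Alice): course_id=2 -> matches Calculus
  - enrollment 2 (Hank): course_id=3 -> matches Algorithms
  - enrollment 3 (Chris): course_id=2 -> matches Calculus
  - enrollment 4 (Julia): course_id=NULL, no match -> dropped
  - enrollment 5 (Leo): course_id=3 -> matches Algorithms
  - enrollment 6 (Rosa): course_id=2 -> matches Calculus
  - enrollment 7 (Grace): course_id=NULL, no match -> dropped
  - enrollment 8 (Eve): course_id=1 -> matches Physics
  - enrollment 9 (Fiona): course_id=3 -> matches Algorithms
So 2 of 9 rows are dropped.

SQL:
SELECT a.student, b.title AS course
FROM enrollments a
INNER JOIN courses b ON a.course_id = b.id

Result:
student | course    
--------+-----------
Alice   | Calculus  
Hank    | Algorithms
Chris   | Calculus  
Leo     | Algorithms
Rosa    | Calculus  
Eve     | Physics   
Fiona   | Algorithms


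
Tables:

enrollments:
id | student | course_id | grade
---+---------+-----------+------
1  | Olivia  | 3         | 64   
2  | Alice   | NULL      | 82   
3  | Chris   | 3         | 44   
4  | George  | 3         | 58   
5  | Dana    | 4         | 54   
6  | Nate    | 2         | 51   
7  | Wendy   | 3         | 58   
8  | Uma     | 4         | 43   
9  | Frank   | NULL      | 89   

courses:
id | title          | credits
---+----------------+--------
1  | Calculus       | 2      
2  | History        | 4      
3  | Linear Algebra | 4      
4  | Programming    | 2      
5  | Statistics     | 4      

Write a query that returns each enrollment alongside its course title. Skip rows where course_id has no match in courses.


INNER JOIN keeps only enrollments rows whose course_id matches an id in courses. Walk through each enrollment:
  - enrollment 1 (Olivia): course_id=3 -> matches Linear Algebra
  - enrollment 2 (Alice): course_id=NULL, no match -> dropped
  - enrollment 3 (Chris): course_id=3 -> matches Linear Algebra
  - enrollment 4 (George): course_id=3 -> matches Linear Algebra
  - enrollment 5 (Dana): course_id=4 -> matches Programming
  - enrollment 6 (Nate): course_id=2 -> matches History
  - enrollment 7 (Wendy): course_id=3 -> matches Linear Algebra
  - enrollment 8 (Uma): course_id=4 -> matches Programming
  - enrollment 9 (Frank): course_id=NULL, no match -> dropped
So 2 of 9 rows are dropped.

SQL:
SELECT a.student, b.title AS course
FROM enrollments a
INNER JOIN courses b ON a.course_id = b.id

Result:
student | course        
--------+---------------
Olivia  | Linear Algebra
Chris   | Linear Algebra
George  | Linear Algebra
Dana    | Programming   
Nate    | History       
Wendy   | Linear Algebra
Uma     | Programming   


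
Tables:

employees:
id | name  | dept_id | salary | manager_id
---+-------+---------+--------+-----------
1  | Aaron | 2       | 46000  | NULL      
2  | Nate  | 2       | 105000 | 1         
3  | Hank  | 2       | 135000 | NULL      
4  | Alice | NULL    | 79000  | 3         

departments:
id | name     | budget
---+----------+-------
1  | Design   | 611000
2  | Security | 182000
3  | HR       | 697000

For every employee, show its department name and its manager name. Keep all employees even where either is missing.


Two LEFT JOINs from the same base table employees: one to departments via dept_id, one to employees itself via manager_id. Both are LEFT so every employee is preserved.
Match against departments:
  - employee 1 (Aaron): dept_id=2 -> matches Security
  - employee 2 (Nate): dept_id=2 -> matches Security
  - employee 3 (Hank): dept_id=2 -> matches Security
  - employee 4 (Alice): dept_id=NULL, no match -> kept with NULL
Match against employees (self):
  - employee 1 (Aaron): manager_id=NULL -> NULL
  - employee 2 (Nate): manager_id=1 -> Aaron
  - employee 3 (Hank): manager_id=NULL -> NULL
  - employee 4 (Alice): manager_id=3 -> Hank

SQL:
SELECT a.name, b.name AS department, c.name AS manager
FROM employees a
LEFT JOIN departments b ON a.dept_id = b.id
LEFT JOIN employees c ON a.manager_id = c.id

Result:
name  | department | manager
------+------------+--------
Aaron | Security   | NULL   
Nate  | Security   | Aaron  
Hank  | Security   | NULL   
Alice | NULL       | Hank   


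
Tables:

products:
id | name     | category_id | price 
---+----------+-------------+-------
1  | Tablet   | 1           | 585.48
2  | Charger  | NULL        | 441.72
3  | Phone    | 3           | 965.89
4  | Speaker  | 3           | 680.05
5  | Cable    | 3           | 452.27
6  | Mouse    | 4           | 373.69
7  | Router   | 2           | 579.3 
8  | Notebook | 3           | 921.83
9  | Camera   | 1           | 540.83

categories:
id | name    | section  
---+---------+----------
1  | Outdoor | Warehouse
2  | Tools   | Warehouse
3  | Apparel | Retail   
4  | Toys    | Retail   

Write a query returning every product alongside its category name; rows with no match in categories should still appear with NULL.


LEFT JOIN keeps every row from products (the left table); where category_id has no match in categories, the category columns become NULL. Walk through each product:
  - product 1 (Tablet): category_id=1 -> matches Outdoor
  - product 2 (Charger): category_id=NULL, no match -> kept with NULL
  - product 3 (Phone): category_id=3 -> matches Apparel
  - product 4 (Speaker): category_id=3 -> matches Apparel
  - product 5 (Cable): category_id=3 -> matches Apparel
  - product 6 (Mouse): category_id=4 -> matches Toys
  - product 7 (Router): category_id=2 -> matches Tools
  - product 8 (Notebook): category_id=3 -> matches Apparel
  - product 9 (Camera): category_id=1 -> matches Outdoor
All 9 rows appear; 1 has NULL category.

SQL:
SELECT a.name, b.name AS category
FROM products a
LEFT JOIN categories b ON a.category_id = b.id

Result:
name     | category
---------+---------
Tablet   | Outdoor 
Charger  | NULL    
Phone    | Apparel 
Speaker  | Apparel 
Cable    | Apparel 
Mouse    | Toys    
Router   | Tools   
Notebook | Apparel 
Camera   | Outdoor 


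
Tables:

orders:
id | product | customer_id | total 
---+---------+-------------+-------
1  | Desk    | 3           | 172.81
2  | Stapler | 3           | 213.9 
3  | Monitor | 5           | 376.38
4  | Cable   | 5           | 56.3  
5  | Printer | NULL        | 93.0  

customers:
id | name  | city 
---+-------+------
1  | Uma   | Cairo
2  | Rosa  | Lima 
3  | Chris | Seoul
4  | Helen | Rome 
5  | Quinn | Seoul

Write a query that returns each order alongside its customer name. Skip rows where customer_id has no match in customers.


INNER JOIN keeps only orders rows whose customer_id matches an id in customers. Walk through each order:
  - order 1 (Desk): customer_id=3 -> matches Chris
  - order 2 (Stapler): customer_id=3 -> matches Chris
  - order 3 (Monitor): customer_id=5 -> matches Quinn
  - order 4 (Cable): customer_id=5 -> matches Quinn
  - order 5 (Printer): customer_id=NULL, no match -> dropped
So 1 of 5 rows is dropped.

SQL:
SELECT a.product, b.name AS customer
FROM orders a
INNER JOIN customers b ON a.customer_id = b.id

Result:
product | customer
--------+---------
Desk    | Chris   
Stapler | Chris   
Monitor | Quinn   
Cable   | Quinn   


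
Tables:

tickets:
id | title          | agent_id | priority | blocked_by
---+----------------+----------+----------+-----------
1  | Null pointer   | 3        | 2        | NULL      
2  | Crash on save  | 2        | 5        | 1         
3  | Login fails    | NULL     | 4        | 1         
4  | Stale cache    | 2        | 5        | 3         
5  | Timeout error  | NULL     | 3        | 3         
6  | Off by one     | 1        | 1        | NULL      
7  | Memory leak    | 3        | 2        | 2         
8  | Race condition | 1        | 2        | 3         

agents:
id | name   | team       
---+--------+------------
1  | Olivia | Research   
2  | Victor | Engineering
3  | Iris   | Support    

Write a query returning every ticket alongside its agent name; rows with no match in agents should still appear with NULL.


LEFT JOIN keeps every row from tickets (the left table); where agent_id has no match in agents, the agent columns become NULL. Walk through each ticket:
  - ticket 1 (Null pointer): agent_id=3 -> matches Iris
  - ticket 2 (Crash on save): agent_id=2 -> matches Victor
  - ticket 3 (Login fails): agent_id=NULL, no match -> kept with NULL
  - ticket 4 (Stale cache): agent_id=2 -> matches Victor
  - ticket 5 (Timeout error): agent_id=NULL, no match -> kept with NULL
  - ticket 6 (Off by one): agent_id=1 -> matches Olivia
  - ticket 7 (Memory leak): agent_id=3 -> matches Iris
  - ticket 8 (Race condition): agent_id=1 -> matches Olivia
All 8 rows appear; 2 have NULL agent.

SQL:
SELECT a.title, b.name AS agent
FROM tickets a
LEFT JOIN agents b ON a.agent_id = b.id

Result:
title          | agent 
---------------+-------
Null pointer   | Iris  
Crash on save  | Victor
Login fails    | NULL  
Stale cache    | Victor
Timeout error  | NULL  
Off by one     | Olivia
Memory leak    | Iris  
Race condition | Olivia


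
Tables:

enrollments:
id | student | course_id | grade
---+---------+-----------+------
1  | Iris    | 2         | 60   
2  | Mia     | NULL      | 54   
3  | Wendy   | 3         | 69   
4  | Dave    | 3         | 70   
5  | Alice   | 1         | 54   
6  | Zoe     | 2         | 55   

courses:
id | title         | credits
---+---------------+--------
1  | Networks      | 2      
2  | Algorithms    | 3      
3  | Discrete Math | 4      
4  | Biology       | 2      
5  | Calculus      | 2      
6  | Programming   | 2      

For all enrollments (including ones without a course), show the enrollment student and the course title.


LEFT JOIN keeps every row from enrollments (the left table); where course_id has no match in courses, the course columns become NULL. Walk through each enrollment:
  - enrollment 1 (Iris): course_id=2 -> matches Algorithms
  - enrollment 2 (Mia): course_id=NULL, no match -> kept with NULL
  - enrollment 3 (Wendy): course_id=3 -> matches Discrete Math
  - enrollment 4 (Dave): course_id=3 -> matches Discrete Math
  - enrollment 5 (Alice): course_id=1 -> matches Networks
  - enrollment 6 (Zoe): course_id=2 -> matches Algorithms
All 6 rows appear; 1 has NULL course.

SQL:
SELECT a.student, b.title AS course
FROM enrollments a
LEFT JOIN courses b ON a.course_id = b.id

Result:
student | course       
--------+--------------
Iris    | Algorithms   
Mia     | NULL         
Wendy   | Discrete Math
Dave    | Discrete Math
Alice   | Networks     
Zoe     | Algorithms   
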